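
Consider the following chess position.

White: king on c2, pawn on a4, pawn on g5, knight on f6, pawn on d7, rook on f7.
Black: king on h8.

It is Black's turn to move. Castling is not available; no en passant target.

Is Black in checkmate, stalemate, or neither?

stalemate

Black to move; black king on h8.
In check: no.
King squares — g7: attacked by Rf7; h7: attacked by Nf6; g8: attacked by Nf6.
Legal moves for Black: none.
Not in check and no legal moves → stalemate.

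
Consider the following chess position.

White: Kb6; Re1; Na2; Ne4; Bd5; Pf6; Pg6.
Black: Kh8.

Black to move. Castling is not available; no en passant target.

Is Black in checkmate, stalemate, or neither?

Black to move; black king on h8.
In check: no.
King squares — g7: attacked by Pf6; h7: attacked by Pg6; g8: attacked by Bd5.
Legal moves for Black: none.
Not in check and no legal moves → stalemate.

stalemate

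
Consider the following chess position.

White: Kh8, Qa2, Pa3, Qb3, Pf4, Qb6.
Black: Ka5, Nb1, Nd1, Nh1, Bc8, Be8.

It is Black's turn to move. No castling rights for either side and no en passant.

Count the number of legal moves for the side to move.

0

Black to move; king on a5.
In check: yes, from the white queen on b6.
Legal moves: none.
Count: 0.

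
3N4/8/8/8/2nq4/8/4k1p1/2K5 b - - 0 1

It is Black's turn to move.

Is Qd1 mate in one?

yes

After Qd1: white king on c1; in check: yes, from the black queen on d1.
King squares — b1: attacked by Qd1; d1: attacked by Ke2; b2: attacked by Nc4; c2: attacked by Qd1; d2: attacked by Qd1.
White has no legal moves → checkmate.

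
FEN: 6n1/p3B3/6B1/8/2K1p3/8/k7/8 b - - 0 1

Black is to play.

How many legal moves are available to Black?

Black to move; king on a2.
In check: no.
Legal moves: Nxe7, Nh6, Nf6, Kb2, Kb1, Ka1, a6, e3, a5.
Count: 9.

9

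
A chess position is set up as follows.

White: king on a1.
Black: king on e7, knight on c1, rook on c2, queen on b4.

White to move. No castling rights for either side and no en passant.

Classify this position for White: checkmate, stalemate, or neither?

White to move; white king on a1.
In check: no.
King squares — b1: attacked by Qb4; a2: attacked by Nc1; b2: attacked by Rc2.
Legal moves for White: none.
Not in check and no legal moves → stalemate.

stalemate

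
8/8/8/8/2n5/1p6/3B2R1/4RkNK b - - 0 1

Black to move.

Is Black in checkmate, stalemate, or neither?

checkmate

Black to move; black king on f1.
In check: yes, from the white rook on e1.
King squares — e1: attacked by Bd2; g1: attacked by Re1; e2: attacked by Re1; f2: attacked by Rg2; g2: attacked by Kh1.
Legal moves for Black: none.
In check with no legal moves → checkmate.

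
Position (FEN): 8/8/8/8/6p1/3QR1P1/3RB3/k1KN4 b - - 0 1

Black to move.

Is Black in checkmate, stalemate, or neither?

stalemate

Black to move; black king on a1.
In check: no.
King squares — b1: attacked by Kc1; a2: attacked by Rd2; b2: attacked by Kc1.
Legal moves for Black: none.
Not in check and no legal moves → stalemate.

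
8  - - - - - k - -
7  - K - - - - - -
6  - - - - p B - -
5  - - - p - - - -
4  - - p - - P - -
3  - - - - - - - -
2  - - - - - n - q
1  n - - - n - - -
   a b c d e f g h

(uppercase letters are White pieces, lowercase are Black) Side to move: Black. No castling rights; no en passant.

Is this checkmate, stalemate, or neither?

Black to move; black king on f8.
In check: no.
Legal moves for Black include: Kg8, Ke8, Kf7, Qh8, Qh7+, Qh6, Qh5, Qh4, Qxf4, Qh3, Qg3, Qg2, Qh1, Qg1, Ng4, Ne4, Nh3, Nfd3, ... (list truncated; more exist).
Black has legal moves and is not in check → neither.

neither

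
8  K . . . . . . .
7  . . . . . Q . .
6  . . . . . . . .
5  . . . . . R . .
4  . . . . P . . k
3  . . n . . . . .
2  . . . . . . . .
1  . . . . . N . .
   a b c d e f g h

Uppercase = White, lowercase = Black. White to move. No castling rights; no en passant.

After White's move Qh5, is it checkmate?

After Qh5: black king on h4; in check: yes, from the white queen on h5.
King squares — g3: attacked by Nf1; h3: attacked by Qh5; g4: attacked by Qh5; g5: attacked by Rf5; h5: attacked by Rf5.
Black has no legal moves → checkmate.

yes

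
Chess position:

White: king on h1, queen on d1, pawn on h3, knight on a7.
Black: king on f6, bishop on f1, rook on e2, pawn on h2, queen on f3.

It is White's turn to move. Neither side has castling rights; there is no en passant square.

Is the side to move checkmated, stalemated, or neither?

White to move; white king on h1.
In check: yes, from the black queen on f3.
King squares — g1: attacked by Ph2; g2: attacked by Bf1; h2: attacked by Re2.
Legal moves for White: none.
In check with no legal moves → checkmate.

checkmate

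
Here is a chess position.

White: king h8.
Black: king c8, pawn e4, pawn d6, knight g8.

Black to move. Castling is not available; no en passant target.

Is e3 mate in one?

After e3: white king on h8; in check: no.
White is not in check, so this cannot be checkmate.

no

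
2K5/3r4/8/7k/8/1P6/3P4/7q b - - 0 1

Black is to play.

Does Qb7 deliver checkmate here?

After Qb7: white king on c8; in check: yes, from the black queen on b7.
King squares — b7: attacked by Rd7; c7: attacked by Qb7; d7: attacked by Qb7; b8: attacked by Qb7; d8: attacked by Rd7.
White has no legal moves → checkmate.

yes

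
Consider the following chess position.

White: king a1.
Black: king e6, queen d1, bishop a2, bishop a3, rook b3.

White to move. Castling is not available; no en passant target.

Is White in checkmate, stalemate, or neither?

neither

White to move; white king on a1.
In check: yes, from the black queen on d1.
King squares — b1: attacked by Qd1; a2: available; b2: attacked by Ba3.
Legal moves for White: Kxa2.
White is in check but has 1 legal move → neither.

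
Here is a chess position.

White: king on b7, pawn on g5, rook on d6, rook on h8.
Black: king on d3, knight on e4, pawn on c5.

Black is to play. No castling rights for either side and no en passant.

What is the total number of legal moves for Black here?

Black to move; king on d3.
In check: yes, from the white rook on d6.
Legal moves: Kc4, Ke3, Kc3, Ke2, Kc2, Nxd6+.
Count: 6.

6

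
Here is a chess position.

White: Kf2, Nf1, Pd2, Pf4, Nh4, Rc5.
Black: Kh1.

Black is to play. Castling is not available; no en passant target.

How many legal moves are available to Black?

Black to move; king on h1.
In check: no.
Legal moves: none.
Count: 0.

0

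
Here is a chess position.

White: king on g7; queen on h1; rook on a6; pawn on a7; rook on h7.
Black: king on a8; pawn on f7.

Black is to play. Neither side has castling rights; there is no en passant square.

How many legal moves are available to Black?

0

Black to move; king on a8.
In check: yes, from the white queen on h1.
Legal moves: none.
Count: 0.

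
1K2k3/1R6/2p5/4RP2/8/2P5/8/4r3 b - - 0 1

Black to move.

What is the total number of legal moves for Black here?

3

Black to move; king on e8.
In check: yes, from the white rook on e5.
Legal moves: Kf8, Kd8, Rxe5.
Count: 3.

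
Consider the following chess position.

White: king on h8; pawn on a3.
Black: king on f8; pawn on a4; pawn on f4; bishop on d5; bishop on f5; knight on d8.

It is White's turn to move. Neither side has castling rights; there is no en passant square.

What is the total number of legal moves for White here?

0

White to move; king on h8.
In check: no.
Legal moves: none.
Count: 0.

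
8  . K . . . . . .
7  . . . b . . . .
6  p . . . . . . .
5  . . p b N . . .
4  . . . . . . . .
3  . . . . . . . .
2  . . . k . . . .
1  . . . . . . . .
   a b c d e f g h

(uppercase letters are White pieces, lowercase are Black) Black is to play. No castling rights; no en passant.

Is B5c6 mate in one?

no

After B5c6: white king on b8; in check: no.
White is not in check, so this cannot be checkmate.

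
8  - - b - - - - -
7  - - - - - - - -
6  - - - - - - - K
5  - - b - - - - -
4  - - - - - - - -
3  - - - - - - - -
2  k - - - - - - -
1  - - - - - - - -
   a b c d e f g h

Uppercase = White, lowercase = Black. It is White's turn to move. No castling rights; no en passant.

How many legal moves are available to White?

5

White to move; king on h6.
In check: no.
Legal moves: Kh7, Kg7, Kg6, Kh5, Kg5.
Count: 5.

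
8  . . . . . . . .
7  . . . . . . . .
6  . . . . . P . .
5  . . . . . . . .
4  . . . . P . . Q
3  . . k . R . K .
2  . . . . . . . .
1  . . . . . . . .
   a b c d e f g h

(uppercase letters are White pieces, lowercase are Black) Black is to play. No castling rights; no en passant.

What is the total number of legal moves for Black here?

6

Black to move; king on c3.
In check: yes, from the white rook on e3.
Legal moves: Kd4, Kc4, Kb4, Kd2, Kc2, Kb2.
Count: 6.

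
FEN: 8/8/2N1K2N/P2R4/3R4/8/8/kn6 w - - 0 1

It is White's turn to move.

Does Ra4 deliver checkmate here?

After Ra4: black king on a1; in check: yes, from the white rook on a4.
Black has 2 legal replies: Kb2, Na3.
In check but a legal move exists → not checkmate.

no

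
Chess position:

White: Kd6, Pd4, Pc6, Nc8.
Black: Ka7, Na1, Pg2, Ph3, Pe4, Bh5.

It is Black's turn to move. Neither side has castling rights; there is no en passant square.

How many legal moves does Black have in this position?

3

Black to move; king on a7.
In check: yes, from the white knight on c8.
Legal moves: Kb8, Ka8, Ka6.
Count: 3.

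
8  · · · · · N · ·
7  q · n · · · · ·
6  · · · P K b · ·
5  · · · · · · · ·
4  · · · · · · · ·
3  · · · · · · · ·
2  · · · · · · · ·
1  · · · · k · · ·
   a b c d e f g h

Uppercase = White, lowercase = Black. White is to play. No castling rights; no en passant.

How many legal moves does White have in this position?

White to move; king on e6.
In check: yes, from the black knight on c7.
Legal moves: Kf7, Kd7, Kxf6, Kf5, dxc7.
Count: 5.

5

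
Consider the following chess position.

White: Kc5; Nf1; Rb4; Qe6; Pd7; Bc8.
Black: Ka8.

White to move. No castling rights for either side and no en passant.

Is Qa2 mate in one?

After Qa2: black king on a8; in check: yes, from the white queen on a2.
King squares — a7: attacked by Qa2; b7: attacked by Rb4; b8: attacked by Rb4.
Black has no legal moves → checkmate.

yes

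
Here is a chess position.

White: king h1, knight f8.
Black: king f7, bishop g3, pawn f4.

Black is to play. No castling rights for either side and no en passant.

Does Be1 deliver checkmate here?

no

After Be1: white king on h1; in check: no.
White is not in check, so this cannot be checkmate.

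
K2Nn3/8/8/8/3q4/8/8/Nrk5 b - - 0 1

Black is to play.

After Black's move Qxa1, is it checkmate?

After Qxa1: white king on a8; in check: yes, from the black queen on a1.
King squares — a7: attacked by Qa1; b7: attacked by Rb1; b8: attacked by Rb1.
White has no legal moves → checkmate.

yes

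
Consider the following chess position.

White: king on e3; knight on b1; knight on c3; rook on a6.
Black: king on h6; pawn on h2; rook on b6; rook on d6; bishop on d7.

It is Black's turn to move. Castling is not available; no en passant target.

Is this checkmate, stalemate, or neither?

Black to move; black king on h6.
In check: no.
Legal moves for Black include: Be8, Bc8, Be6, Bc6, Bf5, Bb5, Bg4, Ba4, Bh3, Kh7, Kg7, Kg6, Kh5, Kg5, Rg6, Rf6, Re6+, Rdc6, ... (list truncated; more exist).
Black has legal moves and is not in check → neither.

neither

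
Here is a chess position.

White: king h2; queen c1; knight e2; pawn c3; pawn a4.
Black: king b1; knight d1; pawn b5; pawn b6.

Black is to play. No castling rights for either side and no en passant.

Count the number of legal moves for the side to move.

1

Black to move; king on b1.
In check: yes, from the white queen on c1.
Legal moves: Ka2.
Count: 1.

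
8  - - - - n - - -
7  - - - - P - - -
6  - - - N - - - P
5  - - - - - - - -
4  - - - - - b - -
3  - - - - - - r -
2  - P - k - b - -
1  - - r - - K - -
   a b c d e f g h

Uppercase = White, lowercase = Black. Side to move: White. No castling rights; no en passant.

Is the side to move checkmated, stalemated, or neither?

White to move; white king on f1.
In check: yes, from the black rook on c1.
King squares — e1: attacked by Rc1; g1: attacked by Rc1; e2: attacked by Kd2; f2: available; g2: attacked by Rg3.
Legal moves for White: Kxf2.
White is in check but has 1 legal move → neither.

neither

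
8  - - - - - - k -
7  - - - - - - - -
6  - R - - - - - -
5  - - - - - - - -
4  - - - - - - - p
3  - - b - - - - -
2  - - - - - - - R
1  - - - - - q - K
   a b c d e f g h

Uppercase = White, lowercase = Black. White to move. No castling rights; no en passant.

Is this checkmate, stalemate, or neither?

White to move; white king on h1.
In check: yes, from the black queen on f1.
King squares — g1: attacked by Qf1; g2: attacked by Qf1; h2: own rook.
Legal moves for White: none.
In check with no legal moves → checkmate.

checkmate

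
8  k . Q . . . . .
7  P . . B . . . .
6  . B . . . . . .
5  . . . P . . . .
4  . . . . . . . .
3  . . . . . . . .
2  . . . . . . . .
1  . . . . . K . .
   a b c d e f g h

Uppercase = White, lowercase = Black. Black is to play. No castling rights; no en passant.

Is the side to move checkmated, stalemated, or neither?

Black to move; black king on a8.
In check: yes, from the white queen on c8.
King squares — a7: attacked by Bb6; b7: attacked by Qc8; b8: attacked by Pa7.
Legal moves for Black: none.
In check with no legal moves → checkmate.

checkmate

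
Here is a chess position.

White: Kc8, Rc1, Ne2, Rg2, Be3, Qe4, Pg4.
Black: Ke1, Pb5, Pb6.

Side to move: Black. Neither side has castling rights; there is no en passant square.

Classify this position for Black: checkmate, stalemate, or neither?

Black to move; black king on e1.
In check: yes, from the white rook on c1.
King squares — d1: attacked by Rc1; f1: attacked by Rc1; d2: attacked by Be3; e2: attacked by Rg2; f2: attacked by Rg2.
Legal moves for Black: none.
In check with no legal moves → checkmate.

checkmate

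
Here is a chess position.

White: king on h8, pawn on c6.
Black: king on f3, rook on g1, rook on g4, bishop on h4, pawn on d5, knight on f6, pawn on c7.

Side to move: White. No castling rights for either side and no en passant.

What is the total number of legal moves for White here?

White to move; king on h8.
In check: no.
Legal moves: none.
Count: 0.

0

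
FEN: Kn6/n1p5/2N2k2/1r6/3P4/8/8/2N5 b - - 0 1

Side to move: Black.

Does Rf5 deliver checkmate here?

After Rf5: white king on a8; in check: no.
White is not in check, so this cannot be checkmate.

no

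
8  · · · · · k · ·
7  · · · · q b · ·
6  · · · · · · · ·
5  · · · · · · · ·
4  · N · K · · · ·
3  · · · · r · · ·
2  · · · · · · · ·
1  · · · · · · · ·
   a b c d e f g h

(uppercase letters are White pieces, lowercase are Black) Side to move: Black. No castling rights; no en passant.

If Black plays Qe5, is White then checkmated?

After Qe5: white king on d4; in check: yes, from the black queen on e5.
King squares — c3: attacked by Re3; d3: attacked by Re3; e3: attacked by Qe5; c4: attacked by Bf7; e4: attacked by Re3; c5: attacked by Qe5; d5: attacked by Qe5; e5: attacked by Re3.
White has no legal moves → checkmate.

yes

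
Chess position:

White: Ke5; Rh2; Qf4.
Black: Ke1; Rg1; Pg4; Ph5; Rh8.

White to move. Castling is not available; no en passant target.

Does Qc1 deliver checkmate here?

After Qc1: black king on e1; in check: yes, from the white queen on c1.
King squares — d1: attacked by Qc1; f1: attacked by Qc1; d2: attacked by Qc1; e2: attacked by Rh2; f2: attacked by Rh2.
Black has no legal moves → checkmate.

yes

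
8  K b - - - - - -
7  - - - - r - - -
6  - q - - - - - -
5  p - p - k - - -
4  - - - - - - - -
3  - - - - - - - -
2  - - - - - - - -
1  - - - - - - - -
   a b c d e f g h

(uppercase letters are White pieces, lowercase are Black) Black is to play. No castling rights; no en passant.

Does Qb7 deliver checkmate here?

yes

After Qb7: white king on a8; in check: yes, from the black queen on b7.
King squares — a7: attacked by Qb7; b7: attacked by Re7; b8: attacked by Qb7.
White has no legal moves → checkmate.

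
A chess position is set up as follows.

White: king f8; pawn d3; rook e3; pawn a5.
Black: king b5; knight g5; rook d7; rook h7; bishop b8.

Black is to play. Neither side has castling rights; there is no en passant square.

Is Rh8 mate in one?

After Rh8: white king on f8; in check: yes, from the black rook on h8.
King squares — e7: attacked by Rd7; f7: attacked by Ng5; g7: attacked by Rd7; e8: attacked by Rh8; g8: attacked by Rh8.
White has no legal moves → checkmate.

yes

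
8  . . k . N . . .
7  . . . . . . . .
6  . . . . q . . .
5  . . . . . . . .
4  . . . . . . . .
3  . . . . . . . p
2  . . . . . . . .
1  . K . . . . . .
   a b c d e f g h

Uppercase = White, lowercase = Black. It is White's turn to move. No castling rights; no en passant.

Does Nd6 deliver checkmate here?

After Nd6: black king on c8; in check: yes, from the white knight on d6.
Black has 5 legal replies: Kd8, Kb8, Kd7, Kc7, Qxd6.
In check but a legal move exists → not checkmate.

no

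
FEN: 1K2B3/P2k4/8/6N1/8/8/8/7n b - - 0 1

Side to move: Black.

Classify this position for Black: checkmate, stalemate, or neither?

neither

Black to move; black king on d7.
In check: yes, from the white bishop on e8.
King squares — c6: attacked by Be8; d6: available; e6: attacked by Ng5; c7: attacked by Kb8; e7: available; c8: attacked by Kb8; d8: available; e8: available.
Legal moves for Black: Kxe8, Kd8, Ke7, Kd6.
Black is in check but has 4 legal moves → neither.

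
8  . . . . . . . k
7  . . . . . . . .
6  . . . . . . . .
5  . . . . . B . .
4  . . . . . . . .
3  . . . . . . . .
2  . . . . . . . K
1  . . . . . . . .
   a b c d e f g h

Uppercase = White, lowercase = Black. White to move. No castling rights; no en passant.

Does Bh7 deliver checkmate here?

no

After Bh7: black king on h8; in check: no.
Black is not in check, so this cannot be checkmate.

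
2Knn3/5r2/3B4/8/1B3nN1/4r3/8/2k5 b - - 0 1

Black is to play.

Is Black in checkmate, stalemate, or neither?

neither

Black to move; black king on c1.
In check: no.
Legal moves for Black include: Ng7, Nc7, Nf6, Nxd6+, Nb7, Nde6, Nc6, Rf8, Rh7, Rg7, Rfe7, Rd7, Rc7+, Rb7, Ra7, Rf6, Rf5, Ng6, ... (list truncated; more exist).
Black has legal moves and is not in check → neither.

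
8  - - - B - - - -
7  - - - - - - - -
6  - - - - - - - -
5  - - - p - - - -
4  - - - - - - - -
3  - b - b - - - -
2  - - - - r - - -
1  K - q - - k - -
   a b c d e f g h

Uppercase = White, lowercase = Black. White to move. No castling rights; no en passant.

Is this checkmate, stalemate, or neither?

checkmate

White to move; white king on a1.
In check: yes, from the black queen on c1.
King squares — b1: attacked by Qc1; a2: attacked by Re2; b2: attacked by Qc1.
Legal moves for White: none.
In check with no legal moves → checkmate.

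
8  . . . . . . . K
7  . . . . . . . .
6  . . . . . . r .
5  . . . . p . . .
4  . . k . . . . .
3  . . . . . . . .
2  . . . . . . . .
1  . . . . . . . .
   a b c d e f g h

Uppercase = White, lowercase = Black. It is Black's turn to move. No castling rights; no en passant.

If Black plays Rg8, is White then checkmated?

After Rg8: white king on h8; in check: yes, from the black rook on g8.
White has 2 legal replies: Kxg8, Kh7.
In check but a legal move exists → not checkmate.

no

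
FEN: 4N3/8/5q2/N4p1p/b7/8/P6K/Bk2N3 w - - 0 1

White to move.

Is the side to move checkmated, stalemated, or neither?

White to move; white king on h2.
In check: no.
Legal moves for White include: Ng7, Nc7, Nxf6, Nd6, Nb7, Nc6, Nc4, Nb3, Kh3, Kg3, Kg2, Kh1, Kg1, Nf3, Nd3, Ng2, Nc2, Bxf6, ... (list truncated; more exist).
White has legal moves and is not in check → neither.

neither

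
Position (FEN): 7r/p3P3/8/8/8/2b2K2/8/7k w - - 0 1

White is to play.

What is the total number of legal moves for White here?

11

White to move; king on f3.
In check: no.
Legal moves: Kg4, Kf4, Ke4, Kg3, Ke3, Kf2, Ke2, e8=Q, e8=R, e8=B, e8=N.
Count: 11.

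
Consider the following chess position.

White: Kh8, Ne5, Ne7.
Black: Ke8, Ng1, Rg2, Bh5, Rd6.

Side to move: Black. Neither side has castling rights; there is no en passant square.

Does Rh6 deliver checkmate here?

After Rh6: white king on h8; in check: yes, from the black rook on h6.
King squares — g7: attacked by Rg2; h7: attacked by Rh6; g8: attacked by Rg2.
White has no legal moves → checkmate.

yes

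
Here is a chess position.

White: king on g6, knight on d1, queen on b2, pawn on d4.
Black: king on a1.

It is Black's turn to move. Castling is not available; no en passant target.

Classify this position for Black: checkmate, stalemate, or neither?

Black to move; black king on a1.
In check: yes, from the white queen on b2.
King squares — b1: attacked by Qb2; a2: attacked by Qb2; b2: attacked by Nd1.
Legal moves for Black: none.
In check with no legal moves → checkmate.

checkmate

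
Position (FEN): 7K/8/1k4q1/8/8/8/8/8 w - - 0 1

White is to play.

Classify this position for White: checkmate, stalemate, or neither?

White to move; white king on h8.
In check: no.
King squares — g7: attacked by Qg6; h7: attacked by Qg6; g8: attacked by Qg6.
Legal moves for White: none.
Not in check and no legal moves → stalemate.

stalemate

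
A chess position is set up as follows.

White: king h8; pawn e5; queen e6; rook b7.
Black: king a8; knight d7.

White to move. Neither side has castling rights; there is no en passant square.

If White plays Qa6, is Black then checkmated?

yes

After Qa6: black king on a8; in check: yes, from the white queen on a6.
King squares — a7: attacked by Qa6; b7: attacked by Qa6; b8: attacked by Rb7.
Black has no legal moves → checkmate.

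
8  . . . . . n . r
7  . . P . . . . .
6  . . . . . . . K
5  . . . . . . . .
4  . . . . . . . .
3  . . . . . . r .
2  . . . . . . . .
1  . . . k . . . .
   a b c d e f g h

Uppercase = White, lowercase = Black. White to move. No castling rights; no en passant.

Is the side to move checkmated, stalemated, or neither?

checkmate

White to move; white king on h6.
In check: yes, from the black rook on h8.
King squares — g5: attacked by Rg3; h5: attacked by Rh8; g6: attacked by Rg3; g7: attacked by Rg3; h7: attacked by Nf8.
Legal moves for White: none.
In check with no legal moves → checkmate.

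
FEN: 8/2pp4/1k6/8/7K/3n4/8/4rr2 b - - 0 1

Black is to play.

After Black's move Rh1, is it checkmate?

After Rh1: white king on h4; in check: yes, from the black rook on h1.
White has 3 legal replies: Kg5, Kg4, Kg3.
In check but a legal move exists → not checkmate.

no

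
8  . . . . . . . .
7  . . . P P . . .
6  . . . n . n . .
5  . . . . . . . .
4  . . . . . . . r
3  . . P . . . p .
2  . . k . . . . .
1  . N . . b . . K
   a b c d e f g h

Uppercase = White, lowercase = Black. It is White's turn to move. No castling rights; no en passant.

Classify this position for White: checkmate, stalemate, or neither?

neither

White to move; white king on h1.
In check: yes, from the black rook on h4.
King squares — g1: available; g2: available; h2: attacked by Pg3.
Legal moves for White: Kg2, Kg1.
White is in check but has 2 legal moves → neither.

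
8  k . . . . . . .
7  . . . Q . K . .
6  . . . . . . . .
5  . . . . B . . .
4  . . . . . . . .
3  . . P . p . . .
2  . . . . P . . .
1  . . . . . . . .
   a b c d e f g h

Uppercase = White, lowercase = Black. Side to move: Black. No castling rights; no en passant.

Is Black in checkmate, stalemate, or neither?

stalemate

Black to move; black king on a8.
In check: no.
King squares — a7: attacked by Qd7; b7: attacked by Qd7; b8: attacked by Be5.
Legal moves for Black: none.
Not in check and no legal moves → stalemate.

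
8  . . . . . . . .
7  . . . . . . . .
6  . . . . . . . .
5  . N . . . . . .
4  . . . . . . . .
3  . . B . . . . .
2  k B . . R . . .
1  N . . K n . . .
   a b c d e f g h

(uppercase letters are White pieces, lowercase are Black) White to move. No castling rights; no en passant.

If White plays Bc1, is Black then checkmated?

no

After Bc1: black king on a2; in check: yes, from the white rook on e2.
Black has 2 legal replies: Kb1, Nc2.
In check but a legal move exists → not checkmate.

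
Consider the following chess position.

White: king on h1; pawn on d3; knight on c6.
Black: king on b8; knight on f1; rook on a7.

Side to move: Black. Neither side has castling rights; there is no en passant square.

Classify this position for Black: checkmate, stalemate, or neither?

Black to move; black king on b8.
In check: yes, from the white knight on c6.
Legal moves for Black: Kc8, Ka8, Kc7, Kb7.
Black is in check but has 4 legal moves → neither.

neither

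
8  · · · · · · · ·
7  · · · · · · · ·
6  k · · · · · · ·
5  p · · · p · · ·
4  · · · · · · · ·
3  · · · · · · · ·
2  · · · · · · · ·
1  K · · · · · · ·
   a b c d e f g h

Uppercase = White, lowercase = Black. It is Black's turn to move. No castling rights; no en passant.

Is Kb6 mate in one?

no

After Kb6: white king on a1; in check: no.
White is not in check, so this cannot be checkmate.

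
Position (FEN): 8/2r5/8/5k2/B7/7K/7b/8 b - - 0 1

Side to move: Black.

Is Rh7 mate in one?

After Rh7: white king on h3; in check: yes, from the black rook on h7.
White has 1 legal reply: Kg2.
In check but a legal move exists → not checkmate.

no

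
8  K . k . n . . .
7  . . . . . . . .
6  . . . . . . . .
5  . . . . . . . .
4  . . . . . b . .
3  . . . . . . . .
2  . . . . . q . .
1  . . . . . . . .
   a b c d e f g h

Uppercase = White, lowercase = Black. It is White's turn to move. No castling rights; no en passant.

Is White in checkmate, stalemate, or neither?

White to move; white king on a8.
In check: no.
King squares — a7: attacked by Qf2; b7: attacked by Kc8; b8: attacked by Bf4.
Legal moves for White: none.
Not in check and no legal moves → stalemate.

stalemate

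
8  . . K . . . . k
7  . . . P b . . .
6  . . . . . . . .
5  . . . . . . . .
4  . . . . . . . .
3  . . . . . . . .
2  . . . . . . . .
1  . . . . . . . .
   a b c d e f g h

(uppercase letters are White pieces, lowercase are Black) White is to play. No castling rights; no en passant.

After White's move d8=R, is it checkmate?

no

After d8=R: black king on h8; in check: yes, from the white rook on d8.
Black has 4 legal replies: Kh7, Kg7, Bf8, Bxd8.
In check but a legal move exists → not checkmate.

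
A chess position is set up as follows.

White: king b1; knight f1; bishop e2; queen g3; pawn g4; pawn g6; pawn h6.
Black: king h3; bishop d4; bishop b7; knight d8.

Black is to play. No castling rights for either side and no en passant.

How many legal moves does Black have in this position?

0

Black to move; king on h3.
In check: yes, from the white queen on g3.
Legal moves: none.
Count: 0.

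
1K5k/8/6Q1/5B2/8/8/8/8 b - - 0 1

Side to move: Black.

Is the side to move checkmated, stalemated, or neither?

Black to move; black king on h8.
In check: no.
King squares — g7: attacked by Qg6; h7: attacked by Qg6; g8: attacked by Qg6.
Legal moves for Black: none.
Not in check and no legal moves → stalemate.

stalemate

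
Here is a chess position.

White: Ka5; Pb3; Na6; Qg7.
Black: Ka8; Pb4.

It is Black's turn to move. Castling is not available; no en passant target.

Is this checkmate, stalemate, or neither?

stalemate

Black to move; black king on a8.
In check: no.
King squares — a7: attacked by Qg7; b7: attacked by Qg7; b8: attacked by Na6.
Legal moves for Black: none.
Not in check and no legal moves → stalemate.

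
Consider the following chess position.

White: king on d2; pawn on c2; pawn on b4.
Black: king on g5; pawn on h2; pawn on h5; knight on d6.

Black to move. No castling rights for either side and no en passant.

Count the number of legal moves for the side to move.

Black to move; king on g5.
In check: no.
Legal moves: Ne8, Nc8, Nf7, Nb7, Nf5, Nb5, Ne4+, Nc4+, Kh6, Kg6, Kf6, Kf5, Kh4, Kg4, Kf4, h4, h1=Q, h1=R, h1=B, h1=N.
Count: 20.

20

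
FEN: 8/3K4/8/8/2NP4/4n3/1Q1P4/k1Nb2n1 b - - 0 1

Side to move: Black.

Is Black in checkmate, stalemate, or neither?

Black to move; black king on a1.
In check: yes, from the white queen on b2.
King squares — b1: attacked by Qb2; a2: attacked by Nc1; b2: attacked by Nc4.
Legal moves for Black: none.
In check with no legal moves → checkmate.

checkmate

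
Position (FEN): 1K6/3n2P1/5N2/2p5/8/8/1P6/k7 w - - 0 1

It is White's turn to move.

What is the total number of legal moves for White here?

6

White to move; king on b8.
In check: yes, from the black knight on d7.
Legal moves: Kc8, Ka8, Kc7, Kb7, Ka7, Nxd7.
Count: 6.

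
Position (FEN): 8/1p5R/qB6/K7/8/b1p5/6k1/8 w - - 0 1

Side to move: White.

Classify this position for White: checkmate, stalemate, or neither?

White to move; white king on a5.
In check: yes, from the black queen on a6.
King squares — a4: attacked by Qa6; b4: attacked by Ba3; b5: attacked by Qa6; a6: attacked by Pb7; b6: own bishop.
Legal moves for White: none.
In check with no legal moves → checkmate.

checkmate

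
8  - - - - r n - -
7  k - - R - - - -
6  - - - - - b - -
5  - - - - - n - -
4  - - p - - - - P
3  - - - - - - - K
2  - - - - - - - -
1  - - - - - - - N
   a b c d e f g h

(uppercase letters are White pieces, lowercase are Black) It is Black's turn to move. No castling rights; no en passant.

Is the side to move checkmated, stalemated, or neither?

Black to move; black king on a7.
In check: yes, from the white rook on d7.
King squares — a6: available; b6: available; b7: attacked by Rd7; a8: available; b8: available.
Legal moves for Black: Kb8, Ka8, Kb6, Ka6, Nxd7.
Black is in check but has 5 legal moves → neither.

neither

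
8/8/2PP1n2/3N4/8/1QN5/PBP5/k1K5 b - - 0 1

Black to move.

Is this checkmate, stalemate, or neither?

checkmate

Black to move; black king on a1.
In check: yes, from the white bishop on b2.
King squares — b1: attacked by Kc1; a2: attacked by Qb3; b2: attacked by Kc1.
Legal moves for Black: none.
In check with no legal moves → checkmate.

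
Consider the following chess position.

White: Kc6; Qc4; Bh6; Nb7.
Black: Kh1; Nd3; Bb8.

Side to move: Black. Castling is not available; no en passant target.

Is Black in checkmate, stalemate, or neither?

Black to move; black king on h1.
In check: no.
Legal moves for Black: Bc7, Ba7, Bd6, Be5, Bf4, Bg3, Bh2, Ne5+, Nc5, Nf4, Nb4+, Nf2, Nb2, Ne1, Nc1, Kh2, Kg2, Kg1.
Black has 18 legal moves and is not in check → neither.

neither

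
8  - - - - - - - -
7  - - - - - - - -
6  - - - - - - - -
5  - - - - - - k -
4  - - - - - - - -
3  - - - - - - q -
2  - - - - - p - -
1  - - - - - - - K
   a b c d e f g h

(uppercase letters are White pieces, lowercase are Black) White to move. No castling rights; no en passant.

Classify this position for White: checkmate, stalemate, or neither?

White to move; white king on h1.
In check: no.
King squares — g1: attacked by Pf2; g2: attacked by Qg3; h2: attacked by Qg3.
Legal moves for White: none.
Not in check and no legal moves → stalemate.

stalemate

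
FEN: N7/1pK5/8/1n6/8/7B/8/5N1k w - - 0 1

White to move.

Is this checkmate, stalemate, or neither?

White to move; white king on c7.
In check: yes, from the black knight on b5.
King squares — b6: available; c6: attacked by Pb7; d6: attacked by Nb5; b7: available; d7: available; b8: available; c8: available; d8: available.
Legal moves for White: Kd8, Kc8, Kb8, Kd7, Kxb7, Kb6.
White is in check but has 6 legal moves → neither.

neither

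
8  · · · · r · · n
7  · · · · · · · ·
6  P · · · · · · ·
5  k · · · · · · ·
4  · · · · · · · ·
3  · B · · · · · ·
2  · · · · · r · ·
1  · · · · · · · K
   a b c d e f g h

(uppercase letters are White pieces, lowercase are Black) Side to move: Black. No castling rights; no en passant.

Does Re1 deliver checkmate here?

After Re1: white king on h1; in check: yes, from the black rook on e1.
King squares — g1: attacked by Re1; g2: attacked by Rf2; h2: attacked by Rf2.
White has no legal moves → checkmate.

yes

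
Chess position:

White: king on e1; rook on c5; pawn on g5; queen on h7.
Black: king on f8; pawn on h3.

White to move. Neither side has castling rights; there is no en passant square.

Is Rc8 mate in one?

After Rc8: black king on f8; in check: yes, from the white rook on c8.
King squares — e7: attacked by Qh7; f7: attacked by Qh7; g7: attacked by Qh7; e8: attacked by Rc8; g8: attacked by Qh7.
Black has no legal moves → checkmate.

yes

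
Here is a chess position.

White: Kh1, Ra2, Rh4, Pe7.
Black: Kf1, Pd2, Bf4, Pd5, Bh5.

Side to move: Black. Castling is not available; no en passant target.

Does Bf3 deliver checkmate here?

After Bf3: white king on h1; in check: yes, from the black bishop on f3.
King squares — g1: attacked by Kf1; g2: attacked by Kf1; h2: attacked by Bf4.
White has no legal moves → checkmate.

yes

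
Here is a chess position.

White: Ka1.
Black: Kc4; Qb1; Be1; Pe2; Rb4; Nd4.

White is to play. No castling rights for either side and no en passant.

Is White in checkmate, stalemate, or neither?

White to move; white king on a1.
In check: yes, from the black queen on b1.
King squares — b1: attacked by Rb4; a2: attacked by Qb1; b2: attacked by Qb1.
Legal moves for White: none.
In check with no legal moves → checkmate.

checkmate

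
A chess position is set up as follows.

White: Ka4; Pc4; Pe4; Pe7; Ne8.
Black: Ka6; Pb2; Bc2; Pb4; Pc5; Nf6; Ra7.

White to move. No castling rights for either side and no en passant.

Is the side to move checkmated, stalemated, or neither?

White to move; white king on a4.
In check: yes, from the black bishop on c2.
King squares — a3: attacked by Pb4; b3: attacked by Bc2; b4: attacked by Pc5; a5: attacked by Ka6; b5: attacked by Ka6.
Legal moves for White: none.
In check with no legal moves → checkmate.

checkmate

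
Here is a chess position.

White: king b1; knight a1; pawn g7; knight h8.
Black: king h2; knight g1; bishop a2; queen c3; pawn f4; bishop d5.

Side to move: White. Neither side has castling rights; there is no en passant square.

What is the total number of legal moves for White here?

0

White to move; king on b1.
In check: yes, from the black bishop on a2.
Legal moves: none.
Count: 0.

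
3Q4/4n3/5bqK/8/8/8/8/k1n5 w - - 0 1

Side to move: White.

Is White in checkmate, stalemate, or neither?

checkmate

White to move; white king on h6.
In check: yes, from the black queen on g6.
King squares — g5: attacked by Bf6; h5: attacked by Qg6; g6: attacked by Ne7; g7: attacked by Bf6; h7: attacked by Qg6.
Legal moves for White: none.
In check with no legal moves → checkmate.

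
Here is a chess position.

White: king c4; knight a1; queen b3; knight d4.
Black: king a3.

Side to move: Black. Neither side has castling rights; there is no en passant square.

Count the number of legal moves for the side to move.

0

Black to move; king on a3.
In check: yes, from the white queen on b3.
Legal moves: none.
Count: 0.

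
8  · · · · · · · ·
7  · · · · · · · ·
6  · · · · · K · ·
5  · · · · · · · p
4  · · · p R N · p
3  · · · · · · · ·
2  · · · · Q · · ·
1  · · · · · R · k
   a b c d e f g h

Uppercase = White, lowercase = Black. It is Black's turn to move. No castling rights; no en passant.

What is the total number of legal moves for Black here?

Black to move; king on h1.
In check: yes, from the white rook on f1.
Legal moves: none.
Count: 0.

0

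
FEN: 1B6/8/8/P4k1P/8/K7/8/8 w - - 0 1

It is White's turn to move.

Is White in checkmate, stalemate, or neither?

White to move; white king on a3.
In check: no.
Legal moves for White: Bc7, Ba7, Bd6, Be5, Bf4, Bg3, Bh2, Kb4, Ka4, Kb3, Kb2, Ka2, h6, a6.
White has 14 legal moves and is not in check → neither.

neither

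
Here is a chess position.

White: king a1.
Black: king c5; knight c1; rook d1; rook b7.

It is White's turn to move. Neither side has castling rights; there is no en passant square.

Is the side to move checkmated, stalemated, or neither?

stalemate

White to move; white king on a1.
In check: no.
King squares — b1: attacked by Rb7; a2: attacked by Nc1; b2: attacked by Rb7.
Legal moves for White: none.
Not in check and no legal moves → stalemate.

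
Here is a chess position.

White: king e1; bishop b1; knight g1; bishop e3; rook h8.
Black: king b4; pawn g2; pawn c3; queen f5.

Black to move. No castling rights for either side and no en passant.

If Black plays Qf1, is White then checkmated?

yes

After Qf1: white king on e1; in check: yes, from the black queen on f1.
King squares — d1: attacked by Qf1; f1: attacked by Pg2; d2: attacked by Pc3; e2: attacked by Qf1; f2: attacked by Qf1.
White has no legal moves → checkmate.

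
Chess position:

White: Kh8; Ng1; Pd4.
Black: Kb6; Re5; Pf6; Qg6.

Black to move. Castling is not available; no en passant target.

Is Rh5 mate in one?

After Rh5: white king on h8; in check: yes, from the black rook on h5.
King squares — g7: attacked by Qg6; h7: attacked by Rh5; g8: attacked by Qg6.
White has no legal moves → checkmate.

yes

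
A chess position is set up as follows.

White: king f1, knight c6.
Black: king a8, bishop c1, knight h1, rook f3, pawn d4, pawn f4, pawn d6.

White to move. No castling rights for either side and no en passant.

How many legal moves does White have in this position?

4

White to move; king on f1.
In check: yes, from the black rook on f3.
Legal moves: Kg2, Ke2, Kg1, Ke1.
Count: 4.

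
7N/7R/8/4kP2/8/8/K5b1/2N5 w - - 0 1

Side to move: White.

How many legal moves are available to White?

White to move; king on a2.
In check: no.
Legal moves: Nf7+, Ng6+, Rg7, Rf7, Re7+, Rd7, Rc7, Rb7, Ra7, Rh6, Rh5, Rh4, Rh3, Rh2, Rh1, Kb3, Ka3, Kb2, Kb1, Ka1, Nd3+, Nb3, Ne2, f6.
Count: 24.

24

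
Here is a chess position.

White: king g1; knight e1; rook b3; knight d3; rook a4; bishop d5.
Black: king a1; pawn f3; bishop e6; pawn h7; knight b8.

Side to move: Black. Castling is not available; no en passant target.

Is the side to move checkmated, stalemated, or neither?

Black to move; black king on a1.
In check: yes, from the white rook on a4.
King squares — b1: attacked by Rb3; a2: attacked by Ra4; b2: attacked by Rb3.
Legal moves for Black: none.
In check with no legal moves → checkmate.

checkmate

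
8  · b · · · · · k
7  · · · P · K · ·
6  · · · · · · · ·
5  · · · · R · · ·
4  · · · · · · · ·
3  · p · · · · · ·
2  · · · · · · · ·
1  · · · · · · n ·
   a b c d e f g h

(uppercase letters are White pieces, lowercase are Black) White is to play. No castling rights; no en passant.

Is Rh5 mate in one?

yes

After Rh5: black king on h8; in check: yes, from the white rook on h5.
King squares — g7: attacked by Kf7; h7: attacked by Rh5; g8: attacked by Kf7.
Black has no legal moves → checkmate.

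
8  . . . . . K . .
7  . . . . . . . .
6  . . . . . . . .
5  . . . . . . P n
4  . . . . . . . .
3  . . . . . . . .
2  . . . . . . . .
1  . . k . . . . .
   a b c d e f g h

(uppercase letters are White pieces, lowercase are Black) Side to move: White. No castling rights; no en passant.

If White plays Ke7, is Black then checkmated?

no

After Ke7: black king on c1; in check: no.
Black is not in check, so this cannot be checkmate.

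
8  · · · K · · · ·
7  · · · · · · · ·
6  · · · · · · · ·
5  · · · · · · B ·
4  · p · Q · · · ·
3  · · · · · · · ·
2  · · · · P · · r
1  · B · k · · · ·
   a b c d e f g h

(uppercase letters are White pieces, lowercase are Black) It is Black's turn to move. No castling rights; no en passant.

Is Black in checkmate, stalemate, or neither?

neither

Black to move; black king on d1.
In check: yes, from the white queen on d4.
Legal moves for Black: Kxe2, Ke1.
Black is in check but has 2 legal moves → neither.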